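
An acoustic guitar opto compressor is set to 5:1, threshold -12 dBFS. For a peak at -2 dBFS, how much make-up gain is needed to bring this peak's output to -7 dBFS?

Overshoot 10 dB → 10/5 = 2 dB after compression, so the compressed level is -12 + 2 = -10 dBFS.
Make-up = target − compressed = -7 − (-10) = 3 dB.

3 dB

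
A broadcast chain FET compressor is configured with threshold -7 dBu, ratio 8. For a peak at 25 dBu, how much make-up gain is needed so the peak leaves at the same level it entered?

28 dB

Without make-up, output = threshold + overshoot/8 = -7 + 4 = -3 dBu.
Gap to target: 28 dB.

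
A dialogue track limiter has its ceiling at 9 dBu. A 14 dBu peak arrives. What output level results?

At ∞:1, everything above 9 dBu is held at the ceiling.

9 dBu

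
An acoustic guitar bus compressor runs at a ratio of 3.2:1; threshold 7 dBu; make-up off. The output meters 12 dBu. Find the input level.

Post-compression overshoot = 12 − 7 = 5 dB.
Input overshoot = R × output overshoot = 16 dB → input = 7 + 16 = 23 dBu.

23 dBu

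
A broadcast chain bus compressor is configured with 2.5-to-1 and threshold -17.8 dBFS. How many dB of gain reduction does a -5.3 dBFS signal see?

7.5 dB

-5.3 dBFS exceeds the threshold by 12.5 dB.
At 2.5:1, output sits 12.5/2.5 = 5 dB above threshold.
So the signal is attenuated by 12.5 − 5 = 7.5 dB.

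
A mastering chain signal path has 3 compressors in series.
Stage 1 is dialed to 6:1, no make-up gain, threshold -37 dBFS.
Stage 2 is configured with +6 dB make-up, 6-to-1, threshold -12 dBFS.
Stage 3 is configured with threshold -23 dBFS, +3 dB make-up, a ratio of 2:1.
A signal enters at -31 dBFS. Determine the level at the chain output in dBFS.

-27 dBFS

Stage 1: -31 dBFS is 6 dB over -37 dBFS; at 6:1 that becomes 1 dB over, giving -36 dBFS.
Stage 2: -36 dBFS ≤ -12 dBFS, so stage 2 doesn't engage; make-up brings it to -30 dBFS.
Stage 3: -30 dBFS is at or below the -23 dBFS threshold — no compression; make-up brings it to -27 dBFS.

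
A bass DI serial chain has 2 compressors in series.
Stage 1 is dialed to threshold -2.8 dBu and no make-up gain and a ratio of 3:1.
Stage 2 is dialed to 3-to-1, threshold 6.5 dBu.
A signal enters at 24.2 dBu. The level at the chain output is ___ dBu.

6.2 dBu

Stage 1: 24.2 dBu is 27 dB over -2.8 dBu; at 3:1 that becomes 9 dB over, giving 6.2 dBu.
Stage 2: 6.2 dBu is at or below the 6.5 dBu threshold — no compression; output 6.2 dBu.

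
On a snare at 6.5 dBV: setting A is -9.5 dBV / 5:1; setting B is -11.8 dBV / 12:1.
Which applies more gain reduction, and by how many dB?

B, by 3.975 dB

A: 16 dB over, compressed to 3.2 dB over, so 12.8 dB of GR.
B: 18.3 dB over, compressed to 1.525 dB over, so 16.775 dB of GR.
B reduces 3.975 dB more.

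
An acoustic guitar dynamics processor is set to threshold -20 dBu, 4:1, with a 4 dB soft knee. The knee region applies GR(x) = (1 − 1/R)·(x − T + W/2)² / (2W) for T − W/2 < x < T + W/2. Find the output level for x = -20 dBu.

-20.375 dBu

x − T + W/2 = -20 − (-20) + 2 = 2.
GR = (1 − 1/4) × 2² / 8 = 0.75 × 4 / 8 = 0.375 dB.
Output = -20 − 0.375 = -20.375 dBu.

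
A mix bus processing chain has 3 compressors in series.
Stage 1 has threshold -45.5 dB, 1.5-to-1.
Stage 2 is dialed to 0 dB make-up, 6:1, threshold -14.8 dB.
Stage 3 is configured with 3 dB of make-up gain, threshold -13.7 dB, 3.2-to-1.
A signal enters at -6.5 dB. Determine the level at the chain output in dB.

-16.5 dB

Stage 1: -6.5 dB is 39 dB over -45.5 dB; at 1.5:1 that becomes 26 dB over, giving -19.5 dB.
Stage 2: -19.5 dB ≤ -14.8 dB, so stage 2 doesn't engage; output -19.5 dB.
Stage 3: -19.5 dB is at or below the -13.7 dB threshold — no compression; make-up brings it to -16.5 dB.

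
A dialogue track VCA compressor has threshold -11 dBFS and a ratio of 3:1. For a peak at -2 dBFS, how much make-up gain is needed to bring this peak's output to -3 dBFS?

The peak compresses to -11 + 9/3 = -8 dBFS.
To reach -3 dBFS requires -3 − (-8) = 5 dB of make-up.

5 dB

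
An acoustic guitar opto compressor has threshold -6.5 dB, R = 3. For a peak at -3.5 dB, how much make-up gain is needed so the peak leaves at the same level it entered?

Overshoot 3 dB → 3/3 = 1 dB after compression, so the compressed level is -6.5 + 1 = -5.5 dB.
Make-up = target − compressed = -3.5 − (-5.5) = 2 dB.

2 dB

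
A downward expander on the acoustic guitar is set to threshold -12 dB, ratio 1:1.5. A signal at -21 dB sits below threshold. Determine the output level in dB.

Below threshold, a 1:1.5 expander applies gain = (1.5−1)×(T − x) of attenuation.
(1.5−1) × 9 = 4.5 dB, so output = -21 − 4.5 = -25.5 dB.

-25.5 dB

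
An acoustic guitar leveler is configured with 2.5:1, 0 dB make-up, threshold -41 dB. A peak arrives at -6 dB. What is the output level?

-6 dB sits 35 dB over threshold.
The 35 dB excess becomes 14 dB after 2.5:1 reduction.
Output = -41 + 14 = -27 dB.

-27 dB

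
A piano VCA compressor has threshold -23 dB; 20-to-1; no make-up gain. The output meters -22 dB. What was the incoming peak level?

-3 dB

The compressed level sits -22 − (-23) = 1 dB over threshold.
Input overshoot = R × output overshoot = 20 dB → input = -23 + 20 = -3 dB.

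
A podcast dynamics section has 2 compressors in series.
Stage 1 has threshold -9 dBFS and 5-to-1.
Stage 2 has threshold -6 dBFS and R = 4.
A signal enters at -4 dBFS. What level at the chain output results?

Stage 1: 5 dB above -9 dBFS, reduced 5:1 to 1 dB above → -8 dBFS.
Stage 2: below threshold (-8 ≤ -6); passes unchanged; output -8 dBFS.

-8 dBFS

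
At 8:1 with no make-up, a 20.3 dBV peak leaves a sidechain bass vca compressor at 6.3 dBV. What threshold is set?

Gain reduction = 20.3 − 6.3 = 14 dB; output overshoot = GR / (R − 1) = 14 / 7 = 2 dB.
Threshold = output − output overshoot = 6.3 − 2 = 4.3 dBV.

4.3 dBV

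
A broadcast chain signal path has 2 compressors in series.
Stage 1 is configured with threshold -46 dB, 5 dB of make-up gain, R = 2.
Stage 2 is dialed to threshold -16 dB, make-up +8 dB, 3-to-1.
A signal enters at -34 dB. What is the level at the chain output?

-27 dB

Stage 1: 12 dB above -46 dB, reduced 2:1 to 6 dB above → -40 dB; +5 dB make-up → -35 dB.
Stage 2: -35 dB ≤ -16 dB, so stage 2 doesn't engage; make-up brings it to -27 dB.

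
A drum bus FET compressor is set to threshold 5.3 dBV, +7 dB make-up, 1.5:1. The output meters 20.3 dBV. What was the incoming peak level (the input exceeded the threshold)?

Stripping the +7 dB make-up gives 13.3 dBV at the gain stage.
The compressed level sits 13.3 − 5.3 = 8 dB over threshold.
Undo the ratio: input overshoot = 8 × 1.5 = 12 dB, giving input = 17.3 dBV.

17.3 dBV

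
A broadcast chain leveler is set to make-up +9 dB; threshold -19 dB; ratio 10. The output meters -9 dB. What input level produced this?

-9 dB

Stripping the +9 dB make-up gives -18 dB at the gain stage.
The compressed level sits -18 − (-19) = 1 dB over threshold.
Input overshoot = R × output overshoot = 10 dB → input = -19 + 10 = -9 dB.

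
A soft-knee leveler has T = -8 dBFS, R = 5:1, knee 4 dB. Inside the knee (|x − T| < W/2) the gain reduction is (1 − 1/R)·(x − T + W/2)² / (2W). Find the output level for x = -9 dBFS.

x − T + W/2 = -9 − (-8) + 2 = 1.
GR = (1 − 1/5) × 1² / 8 = 0.8 × 1 / 8 = 0.1 dB.
Output = -9 − 0.1 = -9.1 dBFS.

-9.1 dBFS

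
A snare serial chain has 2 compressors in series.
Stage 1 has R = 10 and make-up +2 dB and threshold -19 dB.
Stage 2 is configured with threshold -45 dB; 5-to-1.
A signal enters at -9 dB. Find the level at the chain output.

Stage 1: overshoot 10 dB → 10/10 = 1 dB → -18 dB; +2 dB make-up → -16 dB.
Stage 2: 29 dB above -45 dB, reduced 5:1 to 5.8 dB above → -39.2 dB.

-39.2 dB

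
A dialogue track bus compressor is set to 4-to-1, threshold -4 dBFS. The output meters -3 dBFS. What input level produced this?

The compressed level sits -3 − (-4) = 1 dB over threshold.
Undo the ratio: input overshoot = 1 × 4 = 4 dB, giving input = 0 dBFS.

0 dBFS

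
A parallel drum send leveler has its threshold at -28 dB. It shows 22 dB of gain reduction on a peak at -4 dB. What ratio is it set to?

12:1

Input overshoot = -4 − (-28) = 24 dB.
Output overshoot = 24 − 22 = 2 dB.
Ratio = input overshoot / output overshoot = 24 / 2 = 12.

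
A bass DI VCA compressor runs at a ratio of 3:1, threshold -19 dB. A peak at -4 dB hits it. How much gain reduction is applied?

10 dB

The signal is 15 dB above threshold.
A 3:1 ratio leaves 5 dB of that excess.
Gain reduction = 15 − 5 = 10 dB.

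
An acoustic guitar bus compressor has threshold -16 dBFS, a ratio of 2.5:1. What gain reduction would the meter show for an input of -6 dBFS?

6 dB

Overshoot = -6 − (-16) = 10 dB.
A 2.5:1 ratio leaves 4 dB of that excess.
So the signal is attenuated by 10 − 4 = 6 dB.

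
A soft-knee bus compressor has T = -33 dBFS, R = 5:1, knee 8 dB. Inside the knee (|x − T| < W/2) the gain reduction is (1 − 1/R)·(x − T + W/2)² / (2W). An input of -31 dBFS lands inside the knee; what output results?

x − T + W/2 = -31 − (-33) + 4 = 6.
GR = (1 − 1/5) × 6² / 16 = 0.8 × 36 / 16 = 1.8 dB.
Output = -31 − 1.8 = -32.8 dBFS.

-32.8 dBFS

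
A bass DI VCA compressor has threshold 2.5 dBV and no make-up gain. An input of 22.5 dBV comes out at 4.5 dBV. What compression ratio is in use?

10:1

Input overshoot = 22.5 − 2.5 = 20 dB; output overshoot = 4.5 − 2.5 = 2 dB.
Ratio = 20 / 2 = 10.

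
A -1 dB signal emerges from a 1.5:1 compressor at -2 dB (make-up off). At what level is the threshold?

Let T be the threshold. Output overshoot = (input overshoot)/R, so -2 − T = (-1 − T)/1.5.
1.5·(-2 − T) = -1 − T → 0.5·T = -3 − (-1) = -2.
T = -2/0.5 = -4 dB.

-4 dB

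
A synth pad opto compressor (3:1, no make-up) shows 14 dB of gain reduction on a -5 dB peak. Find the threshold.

-26 dB

Let T be the threshold. Output overshoot = (input overshoot)/R, so -19 − T = (-5 − T)/3.
3·(-19 − T) = -5 − T → 2·T = -57 − (-5) = -52.
T = -52/2 = -26 dB.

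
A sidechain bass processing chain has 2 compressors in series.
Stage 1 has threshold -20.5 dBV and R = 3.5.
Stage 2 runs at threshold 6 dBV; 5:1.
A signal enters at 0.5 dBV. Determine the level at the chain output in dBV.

Stage 1: overshoot 21 dB → 21/3.5 = 6 dB → -14.5 dBV.
Stage 2: -14.5 dBV ≤ 6 dBV, so stage 2 doesn't engage; output -14.5 dBV.

-14.5 dBV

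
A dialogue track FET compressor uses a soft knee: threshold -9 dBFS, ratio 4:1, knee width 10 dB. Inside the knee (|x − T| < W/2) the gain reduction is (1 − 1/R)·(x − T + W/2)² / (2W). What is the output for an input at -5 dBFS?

-8.0375 dBFS

x − T + W/2 = -5 − (-9) + 5 = 9.
GR = (1 − 1/4) × 9² / 20 = 0.75 × 81 / 20 = 3.0375 dB.
Output = -5 − 3.0375 = -8.0375 dBFS.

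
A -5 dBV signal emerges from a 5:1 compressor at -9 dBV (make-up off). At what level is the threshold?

-10 dBV

Let T be the threshold. Output overshoot = (input overshoot)/R, so -9 − T = (-5 − T)/5.
5·(-9 − T) = -5 − T → 4·T = -45 − (-5) = -40.
T = -40/4 = -10 dBV.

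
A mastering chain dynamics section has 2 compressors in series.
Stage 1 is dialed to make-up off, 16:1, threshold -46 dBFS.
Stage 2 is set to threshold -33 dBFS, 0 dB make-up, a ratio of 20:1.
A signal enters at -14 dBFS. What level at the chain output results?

-44 dBFS

Stage 1: -14 dBFS is 32 dB over -46 dBFS; at 16:1 that becomes 2 dB over, giving -44 dBFS.
Stage 2: below threshold (-44 ≤ -33); passes unchanged; output -44 dBFS.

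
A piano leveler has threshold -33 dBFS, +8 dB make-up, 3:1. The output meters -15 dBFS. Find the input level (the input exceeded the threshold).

-3 dBFS

Before make-up, the level was -15 − 8 = -23 dBFS.
Post-compression overshoot = -23 − (-33) = 10 dB.
Before 3:1 compression the overshoot was 10 × 3 = 30 dB, so input = -33 + 30 = -3 dBFS.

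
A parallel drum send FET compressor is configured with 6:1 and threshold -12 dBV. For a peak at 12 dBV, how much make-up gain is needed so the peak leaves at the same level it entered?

20 dB

Without make-up, output = threshold + overshoot/6 = -12 + 4 = -8 dBV.
Gap to target: 20 dB.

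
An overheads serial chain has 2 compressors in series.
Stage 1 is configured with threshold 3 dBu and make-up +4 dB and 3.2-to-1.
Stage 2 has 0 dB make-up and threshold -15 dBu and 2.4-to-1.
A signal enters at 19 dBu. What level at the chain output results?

-3.75 dBu

Stage 1: 19 dBu is 16 dB over 3 dBu; at 3.2:1 that becomes 5 dB over, giving 8 dBu; +4 dB make-up → 12 dBu.
Stage 2: 12 dBu is 27 dB over -15 dBu; at 2.4:1 that becomes 11.25 dB over, giving -3.75 dBu.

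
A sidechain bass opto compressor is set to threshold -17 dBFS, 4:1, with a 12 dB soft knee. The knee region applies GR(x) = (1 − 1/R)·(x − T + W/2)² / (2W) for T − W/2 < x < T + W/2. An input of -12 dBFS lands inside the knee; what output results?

x − T + W/2 = -12 − (-17) + 6 = 11.
GR = (1 − 1/4) × 11² / 24 = 0.75 × 121 / 24 = 3.78125 dB.
Output = -12 − 3.78125 = -15.78125 dBFS.

-15.78125 dBFS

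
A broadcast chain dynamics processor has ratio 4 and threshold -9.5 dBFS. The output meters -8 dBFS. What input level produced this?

That's 1.5 dB above the -9.5 dBFS threshold.
Before 4:1 compression the overshoot was 1.5 × 4 = 6 dB, so input = -9.5 + 6 = -3.5 dBFS.

-3.5 dBFS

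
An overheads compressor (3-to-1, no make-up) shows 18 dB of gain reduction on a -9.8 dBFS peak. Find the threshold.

Input is 27 dB above T (since output overshoot × R = input overshoot: (-27.8 − T)·3 = -9.8 − T gives T = -36.8 dBFS).
Check: -36.8 + (-9.8 − (-36.8))/3 = -36.8 + 9 = -27.8 dBFS. ✓

-36.8 dBFS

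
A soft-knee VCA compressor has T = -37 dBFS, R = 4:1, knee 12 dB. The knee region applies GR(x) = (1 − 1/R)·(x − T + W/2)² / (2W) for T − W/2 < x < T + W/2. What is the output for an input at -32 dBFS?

-35.78125 dBFS

x − T + W/2 = -32 − (-37) + 6 = 11.
GR = (1 − 1/4) × 11² / 24 = 0.75 × 121 / 24 = 3.78125 dB.
Output = -32 − 3.78125 = -35.78125 dBFS.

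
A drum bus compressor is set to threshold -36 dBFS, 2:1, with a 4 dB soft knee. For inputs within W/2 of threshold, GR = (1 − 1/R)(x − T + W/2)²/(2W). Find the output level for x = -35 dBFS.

x − T + W/2 = -35 − (-36) + 2 = 3.
GR = (1 − 1/2) × 3² / 8 = 0.5 × 9 / 8 = 0.5625 dB.
Output = -35 − 0.5625 = -35.5625 dBFS.

-35.5625 dBFS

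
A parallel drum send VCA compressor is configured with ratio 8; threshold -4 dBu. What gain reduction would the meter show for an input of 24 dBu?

24 dBu exceeds the threshold by 28 dB.
At 8:1, output sits 28/8 = 3.5 dB above threshold.
Gain reduction = 28 − 3.5 = 24.5 dB.

24.5 dB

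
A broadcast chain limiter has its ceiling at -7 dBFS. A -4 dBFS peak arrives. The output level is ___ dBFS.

-7 dBFS

The limiter clamps the peak to its -7 dBFS ceiling.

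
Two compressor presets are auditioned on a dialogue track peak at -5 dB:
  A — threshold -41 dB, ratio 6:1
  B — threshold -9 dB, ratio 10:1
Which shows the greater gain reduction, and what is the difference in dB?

A: 36 dB over, compressed to 6 dB over, so 30 dB of GR.
B: 4 dB over, compressed to 0.4 dB over, so 3.6 dB of GR.
Difference: 26.4 dB in favour of A.

A, by 26.4 dB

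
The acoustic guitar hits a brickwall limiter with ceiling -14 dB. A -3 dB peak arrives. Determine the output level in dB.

The limiter clamps the peak to its -14 dB ceiling.

-14 dB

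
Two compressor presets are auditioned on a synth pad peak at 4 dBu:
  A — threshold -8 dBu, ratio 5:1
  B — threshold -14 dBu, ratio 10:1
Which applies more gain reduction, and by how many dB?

B, by 6.6 dB

A: GR = 12 − 12/5 = 9.6 dB.
B: GR = 18 − 18/10 = 16.2 dB.
Difference: 6.6 dB in favour of B.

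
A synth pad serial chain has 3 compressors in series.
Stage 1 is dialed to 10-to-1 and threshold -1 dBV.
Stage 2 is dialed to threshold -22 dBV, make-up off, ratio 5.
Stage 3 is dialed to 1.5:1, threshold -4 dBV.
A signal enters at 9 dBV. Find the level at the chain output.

-17.6 dBV

Stage 1: 10 dB above -1 dBV, reduced 10:1 to 1 dB above → 0 dBV.
Stage 2: 22 dB above -22 dBV, reduced 5:1 to 4.4 dB above → -17.6 dBV.
Stage 3: below threshold (-17.6 ≤ -4); passes unchanged; output -17.6 dBV.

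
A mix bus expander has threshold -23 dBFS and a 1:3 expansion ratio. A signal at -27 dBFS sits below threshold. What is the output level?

-35 dBFS

The input is 4 dB below the -23 dBFS threshold.
A 1:3 expander multiplies undershoot by 3: 4 × 3 = 12 dB below threshold.
Output = -23 − 12 = -35 dBFS.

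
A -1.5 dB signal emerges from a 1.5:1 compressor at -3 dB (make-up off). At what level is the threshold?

Let T be the threshold. Output overshoot = (input overshoot)/R, so -3 − T = (-1.5 − T)/1.5.
1.5·(-3 − T) = -1.5 − T → 0.5·T = -4.5 − (-1.5) = -3.
T = -3/0.5 = -6 dB.

-6 dB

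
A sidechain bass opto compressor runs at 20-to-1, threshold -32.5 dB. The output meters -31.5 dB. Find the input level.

The compressed level sits -31.5 − (-32.5) = 1 dB over threshold.
Input overshoot = R × output overshoot = 20 dB → input = -32.5 + 20 = -12.5 dB.

-12.5 dB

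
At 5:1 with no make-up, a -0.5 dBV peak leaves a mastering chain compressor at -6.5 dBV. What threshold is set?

-8 dBV

Input is 7.5 dB above T (since output overshoot × R = input overshoot: (-6.5 − T)·5 = -0.5 − T gives T = -8 dBV).
Check: -8 + (-0.5 − (-8))/5 = -8 + 1.5 = -6.5 dBV. ✓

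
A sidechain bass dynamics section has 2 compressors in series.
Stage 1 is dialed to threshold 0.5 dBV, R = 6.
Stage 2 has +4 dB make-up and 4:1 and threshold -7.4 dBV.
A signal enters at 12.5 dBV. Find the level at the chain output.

-0.925 dBV

Stage 1: overshoot 12 dB → 12/6 = 2 dB → 2.5 dBV.
Stage 2: overshoot 9.9 dB → 9.9/4 = 2.475 dB → -4.925 dBV; +4 dB make-up → -0.925 dBV.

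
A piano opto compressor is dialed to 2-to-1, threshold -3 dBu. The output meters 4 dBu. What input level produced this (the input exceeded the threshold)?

Post-compression overshoot = 4 − (-3) = 7 dB.
Input overshoot = R × output overshoot = 14 dB → input = -3 + 14 = 11 dBu.

11 dBu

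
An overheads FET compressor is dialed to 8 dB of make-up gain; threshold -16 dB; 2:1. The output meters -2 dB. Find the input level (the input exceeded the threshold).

Before make-up, the level was -2 − 8 = -10 dB.
The compressed level sits -10 − (-16) = 6 dB over threshold.
Before 2:1 compression the overshoot was 6 × 2 = 12 dB, so input = -16 + 12 = -4 dB.

-4 dB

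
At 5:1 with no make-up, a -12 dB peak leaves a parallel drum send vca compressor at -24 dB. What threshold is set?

Input is 15 dB above T (since output overshoot × R = input overshoot: (-24 − T)·5 = -12 − T gives T = -27 dB).
Check: -27 + (-12 − (-27))/5 = -27 + 3 = -24 dB. ✓

-27 dB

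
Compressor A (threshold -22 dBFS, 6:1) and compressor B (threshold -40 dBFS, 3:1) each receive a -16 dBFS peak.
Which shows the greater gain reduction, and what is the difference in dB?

B, by 11 dB

A: overshoot 6 dB → output overshoot 1 dB → GR 5 dB.
B: overshoot 24 dB → output overshoot 8 dB → GR 16 dB.
B applies 11 dB more gain reduction.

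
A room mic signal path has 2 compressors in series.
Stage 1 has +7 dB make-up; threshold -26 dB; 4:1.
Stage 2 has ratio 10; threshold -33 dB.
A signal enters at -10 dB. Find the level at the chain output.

-31.2 dB

Stage 1: overshoot 16 dB → 16/4 = 4 dB → -22 dB; +7 dB make-up → -15 dB.
Stage 2: overshoot 18 dB → 18/10 = 1.8 dB → -31.2 dB.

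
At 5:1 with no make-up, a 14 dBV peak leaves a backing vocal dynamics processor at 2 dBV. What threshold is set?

-1 dBV

Input is 15 dB above T (since output overshoot × R = input overshoot: (2 − T)·5 = 14 − T gives T = -1 dBV).
Check: -1 + (14 − (-1))/5 = -1 + 3 = 2 dBV. ✓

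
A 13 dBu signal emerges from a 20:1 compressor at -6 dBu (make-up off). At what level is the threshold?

Gain reduction = 13 − (-6) = 19 dB; output overshoot = GR / (R − 1) = 19 / 19 = 1 dB.
Threshold = output − output overshoot = -6 − 1 = -7 dBu.

-7 dBu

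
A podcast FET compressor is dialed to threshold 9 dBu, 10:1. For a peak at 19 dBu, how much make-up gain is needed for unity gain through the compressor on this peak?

Overshoot 10 dB → 10/10 = 1 dB after compression, so the compressed level is 9 + 1 = 10 dBu.
Make-up = target − compressed = 19 − 10 = 9 dB.

9 dB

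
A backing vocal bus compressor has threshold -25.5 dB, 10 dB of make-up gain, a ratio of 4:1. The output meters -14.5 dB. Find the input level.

Remove make-up: -14.5 − 10 = -24.5 dB.
Post-compression overshoot = -24.5 − (-25.5) = 1 dB.
Before 4:1 compression the overshoot was 1 × 4 = 4 dB, so input = -25.5 + 4 = -21.5 dB.

-21.5 dB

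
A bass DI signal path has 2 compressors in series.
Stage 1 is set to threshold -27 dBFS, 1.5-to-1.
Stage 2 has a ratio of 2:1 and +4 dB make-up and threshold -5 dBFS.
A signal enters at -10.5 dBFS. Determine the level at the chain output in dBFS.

Stage 1: -10.5 dBFS is 16.5 dB over -27 dBFS; at 1.5:1 that becomes 11 dB over, giving -16 dBFS.
Stage 2: below threshold (-16 ≤ -5); passes unchanged; make-up brings it to -12 dBFS.

-12 dBFS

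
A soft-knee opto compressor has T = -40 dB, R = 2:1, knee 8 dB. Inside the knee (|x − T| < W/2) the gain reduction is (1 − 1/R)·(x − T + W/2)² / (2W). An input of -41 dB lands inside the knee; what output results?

-41.28125 dB

x − T + W/2 = -41 − (-40) + 4 = 3.
GR = (1 − 1/2) × 3² / 16 = 0.5 × 9 / 16 = 0.28125 dB.
Output = -41 − 0.28125 = -41.28125 dB.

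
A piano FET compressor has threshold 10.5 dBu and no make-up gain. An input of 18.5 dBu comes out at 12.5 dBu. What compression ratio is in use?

Input overshoot = 18.5 − 10.5 = 8 dB; output overshoot = 12.5 − 10.5 = 2 dB.
Ratio = 8 / 2 = 4.

4:1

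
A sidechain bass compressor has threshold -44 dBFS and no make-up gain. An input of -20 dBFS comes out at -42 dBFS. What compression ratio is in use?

Input overshoot = -20 − (-44) = 24 dB; output overshoot = -42 − (-44) = 2 dB.
Ratio = 24 / 2 = 12.

12:1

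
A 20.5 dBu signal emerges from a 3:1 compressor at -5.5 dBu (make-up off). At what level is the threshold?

Input is 39 dB above T (since output overshoot × R = input overshoot: (-5.5 − T)·3 = 20.5 − T gives T = -18.5 dBu).
Check: -18.5 + (20.5 − (-18.5))/3 = -18.5 + 13 = -5.5 dBu. ✓

-18.5 dBu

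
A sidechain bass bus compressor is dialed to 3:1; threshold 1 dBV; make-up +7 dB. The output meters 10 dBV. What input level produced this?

Stripping the +7 dB make-up gives 3 dBV at the gain stage.
The compressed level sits 3 − 1 = 2 dB over threshold.
Undo the ratio: input overshoot = 2 × 3 = 6 dB, giving input = 7 dBV.

7 dBV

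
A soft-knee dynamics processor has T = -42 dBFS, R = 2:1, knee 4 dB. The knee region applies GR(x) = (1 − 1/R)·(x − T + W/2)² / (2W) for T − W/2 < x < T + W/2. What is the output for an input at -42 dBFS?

x − T + W/2 = -42 − (-42) + 2 = 2.
GR = (1 − 1/2) × 2² / 8 = 0.5 × 4 / 8 = 0.25 dB.
Output = -42 − 0.25 = -42.25 dBFS.

-42.25 dBFS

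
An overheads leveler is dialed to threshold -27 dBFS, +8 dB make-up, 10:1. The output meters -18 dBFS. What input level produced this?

-17 dBFS

Before make-up, the level was -18 − 8 = -26 dBFS.
That's 1 dB above the -27 dBFS threshold.
Before 10:1 compression the overshoot was 1 × 10 = 10 dB, so input = -27 + 10 = -17 dBFS.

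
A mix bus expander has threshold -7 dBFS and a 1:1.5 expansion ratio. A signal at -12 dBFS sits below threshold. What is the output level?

-14.5 dBFS

Below threshold, a 1:1.5 expander applies gain = (1.5−1)×(T − x) of attenuation.
(1.5−1) × 5 = 2.5 dB, so output = -12 − 2.5 = -14.5 dBFS.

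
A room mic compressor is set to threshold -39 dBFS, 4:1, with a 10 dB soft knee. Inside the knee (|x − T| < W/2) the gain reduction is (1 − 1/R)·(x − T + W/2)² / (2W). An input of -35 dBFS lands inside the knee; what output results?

-38.0375 dBFS

x − T + W/2 = -35 − (-39) + 5 = 9.
GR = (1 − 1/4) × 9² / 20 = 0.75 × 81 / 20 = 3.0375 dB.
Output = -35 − 3.0375 = -38.0375 dBFS.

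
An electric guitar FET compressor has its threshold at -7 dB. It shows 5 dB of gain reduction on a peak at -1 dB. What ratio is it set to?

6:1

Input overshoot = -1 − (-7) = 6 dB.
Output overshoot = 6 − 5 = 1 dB.
Ratio = input overshoot / output overshoot = 6 / 1 = 6.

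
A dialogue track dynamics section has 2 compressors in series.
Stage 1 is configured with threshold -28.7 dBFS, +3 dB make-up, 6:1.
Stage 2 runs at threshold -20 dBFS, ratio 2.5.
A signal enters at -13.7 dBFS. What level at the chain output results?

Stage 1: overshoot 15 dB → 15/6 = 2.5 dB → -26.2 dBFS; +3 dB make-up → -23.2 dBFS.
Stage 2: -23.2 dBFS is at or below the -20 dBFS threshold — no compression; output -23.2 dBFS.

-23.2 dBFS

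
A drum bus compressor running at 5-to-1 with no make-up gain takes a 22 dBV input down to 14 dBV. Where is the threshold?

12 dBV

Gain reduction = 22 − 14 = 8 dB; output overshoot = GR / (R − 1) = 8 / 4 = 2 dB.
Threshold = output − output overshoot = 14 − 2 = 12 dBV.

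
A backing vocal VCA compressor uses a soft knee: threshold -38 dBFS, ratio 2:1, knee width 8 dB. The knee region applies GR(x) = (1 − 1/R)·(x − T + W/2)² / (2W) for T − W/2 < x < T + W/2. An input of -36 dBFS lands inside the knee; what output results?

x − T + W/2 = -36 − (-38) + 4 = 6.
GR = (1 − 1/2) × 6² / 16 = 0.5 × 36 / 16 = 1.125 dB.
Output = -36 − 1.125 = -37.125 dBFS.

-37.125 dBFS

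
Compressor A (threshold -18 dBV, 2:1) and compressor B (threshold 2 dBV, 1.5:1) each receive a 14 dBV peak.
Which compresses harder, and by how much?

A: GR = 32 − 32/2 = 16 dB.
B: GR = 12 − 12/1.5 = 4 dB.
A applies 12 dB more gain reduction.

A, by 12 dB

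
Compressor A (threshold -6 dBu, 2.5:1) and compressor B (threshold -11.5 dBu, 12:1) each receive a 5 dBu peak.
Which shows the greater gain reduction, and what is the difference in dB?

B, by 8.525 dB

A: GR = 11 − 11/2.5 = 6.6 dB.
B: GR = 16.5 − 16.5/12 = 15.125 dB.
Difference: 8.525 dB in favour of B.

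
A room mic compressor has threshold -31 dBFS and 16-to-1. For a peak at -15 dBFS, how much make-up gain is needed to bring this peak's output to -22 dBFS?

8 dB

Without make-up, output = threshold + overshoot/16 = -31 + 1 = -30 dBFS.
Gap to target: 8 dB.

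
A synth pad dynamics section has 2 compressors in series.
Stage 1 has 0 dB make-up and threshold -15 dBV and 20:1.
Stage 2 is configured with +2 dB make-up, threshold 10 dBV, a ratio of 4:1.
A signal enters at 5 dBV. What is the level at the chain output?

-12 dBV

Stage 1: 5 dBV is 20 dB over -15 dBV; at 20:1 that becomes 1 dB over, giving -14 dBV.
Stage 2: below threshold (-14 ≤ 10); passes unchanged; make-up brings it to -12 dBV.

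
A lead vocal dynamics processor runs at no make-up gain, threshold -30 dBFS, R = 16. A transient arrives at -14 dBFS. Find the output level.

-29 dBFS

The input is 16 dB above the -30 dBFS threshold.
The 16 dB excess becomes 1 dB after 16:1 reduction.
Output = -30 + 1 = -29 dBFS.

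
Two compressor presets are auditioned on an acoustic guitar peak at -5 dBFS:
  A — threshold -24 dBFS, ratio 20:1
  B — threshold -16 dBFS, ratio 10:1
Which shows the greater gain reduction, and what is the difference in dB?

A, by 8.15 dB

A: 19 dB over, compressed to 0.95 dB over, so 18.05 dB of GR.
B: 11 dB over, compressed to 1.1 dB over, so 9.9 dB of GR.
Difference: 8.15 dB in favour of A.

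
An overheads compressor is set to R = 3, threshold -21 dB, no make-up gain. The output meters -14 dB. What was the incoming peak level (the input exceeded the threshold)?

The compressed level sits -14 − (-21) = 7 dB over threshold.
Input overshoot = R × output overshoot = 21 dB → input = -21 + 21 = 0 dB.

0 dB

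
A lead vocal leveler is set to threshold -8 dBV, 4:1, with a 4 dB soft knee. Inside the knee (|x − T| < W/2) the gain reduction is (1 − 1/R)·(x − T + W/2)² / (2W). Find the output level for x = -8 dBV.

-8.375 dBV

x − T + W/2 = -8 − (-8) + 2 = 2.
GR = (1 − 1/4) × 2² / 8 = 0.75 × 4 / 8 = 0.375 dB.
Output = -8 − 0.375 = -8.375 dBV.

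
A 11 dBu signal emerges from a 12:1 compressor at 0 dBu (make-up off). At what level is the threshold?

-1 dBu

Let T be the threshold. Output overshoot = (input overshoot)/R, so 0 − T = (11 − T)/12.
12·(0 − T) = 11 − T → 11·T = 0 − 11 = -11.
T = -11/11 = -1 dBu.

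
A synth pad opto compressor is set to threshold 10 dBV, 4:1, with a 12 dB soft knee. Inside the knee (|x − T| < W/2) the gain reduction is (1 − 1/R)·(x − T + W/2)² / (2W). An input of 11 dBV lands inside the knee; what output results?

x − T + W/2 = 11 − 10 + 6 = 7.
GR = (1 − 1/4) × 7² / 24 = 0.75 × 49 / 24 = 1.53125 dB.
Output = 11 − 1.53125 = 9.46875 dBV.

9.46875 dBV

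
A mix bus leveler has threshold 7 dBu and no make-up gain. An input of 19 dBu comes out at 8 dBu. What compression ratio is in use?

Input overshoot = 19 − 7 = 12 dB; output overshoot = 8 − 7 = 1 dB.
Ratio = 12 / 1 = 12.

12:1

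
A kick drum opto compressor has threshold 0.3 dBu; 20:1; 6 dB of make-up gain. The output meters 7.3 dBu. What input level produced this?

20.3 dBu

Remove make-up: 7.3 − 6 = 1.3 dBu.
Post-compression overshoot = 1.3 − 0.3 = 1 dB.
Before 20:1 compression the overshoot was 1 × 20 = 20 dB, so input = 0.3 + 20 = 20.3 dBu.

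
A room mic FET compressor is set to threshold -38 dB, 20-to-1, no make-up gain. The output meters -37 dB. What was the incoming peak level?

-18 dB

The compressed level sits -37 − (-38) = 1 dB over threshold.
Before 20:1 compression the overshoot was 1 × 20 = 20 dB, so input = -38 + 20 = -18 dB.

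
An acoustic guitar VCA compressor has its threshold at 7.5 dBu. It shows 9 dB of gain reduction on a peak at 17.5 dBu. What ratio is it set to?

10:1

Input overshoot = 17.5 − 7.5 = 10 dB.
Output overshoot = 10 − 9 = 1 dB.
Ratio = input overshoot / output overshoot = 10 / 1 = 10.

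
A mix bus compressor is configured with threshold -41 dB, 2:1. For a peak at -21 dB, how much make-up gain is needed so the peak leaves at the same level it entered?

Overshoot 20 dB → 20/2 = 10 dB after compression, so the compressed level is -41 + 10 = -31 dB.
Make-up = target − compressed = -21 − (-31) = 10 dB.

10 dB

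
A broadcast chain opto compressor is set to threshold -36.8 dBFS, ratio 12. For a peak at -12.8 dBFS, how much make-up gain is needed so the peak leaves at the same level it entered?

Overshoot 24 dB → 24/12 = 2 dB after compression, so the compressed level is -36.8 + 2 = -34.8 dBFS.
Make-up = target − compressed = -12.8 − (-34.8) = 22 dB.

22 dB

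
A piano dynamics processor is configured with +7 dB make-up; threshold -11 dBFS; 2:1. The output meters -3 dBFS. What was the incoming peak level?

Remove make-up: -3 − 7 = -10 dBFS.
Post-compression overshoot = -10 − (-11) = 1 dB.
Undo the ratio: input overshoot = 1 × 2 = 2 dB, giving input = -9 dBFS.

-9 dBFS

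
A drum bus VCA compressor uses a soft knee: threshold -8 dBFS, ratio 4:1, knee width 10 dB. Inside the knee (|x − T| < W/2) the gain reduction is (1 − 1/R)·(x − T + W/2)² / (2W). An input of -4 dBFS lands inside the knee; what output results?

-7.0375 dBFS

x − T + W/2 = -4 − (-8) + 5 = 9.
GR = (1 − 1/4) × 9² / 20 = 0.75 × 81 / 20 = 3.0375 dB.
Output = -4 − 3.0375 = -7.0375 dBFS.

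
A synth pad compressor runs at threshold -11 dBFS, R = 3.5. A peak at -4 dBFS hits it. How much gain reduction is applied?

5 dB

The signal is 7 dB above threshold.
A 3.5:1 ratio leaves 2 dB of that excess.
GR = overshoot in − overshoot out = 7 − 2 = 5 dB.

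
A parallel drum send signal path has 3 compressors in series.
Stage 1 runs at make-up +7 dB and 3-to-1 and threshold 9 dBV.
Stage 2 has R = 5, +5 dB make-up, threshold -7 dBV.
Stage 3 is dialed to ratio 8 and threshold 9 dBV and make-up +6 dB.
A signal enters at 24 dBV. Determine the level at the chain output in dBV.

Stage 1: overshoot 15 dB → 15/3 = 5 dB → 14 dBV; +7 dB make-up → 21 dBV.
Stage 2: 21 dBV is 28 dB over -7 dBV; at 5:1 that becomes 5.6 dB over, giving -1.4 dBV; +5 dB make-up → 3.6 dBV.
Stage 3: 3.6 dBV is at or below the 9 dBV threshold — no compression; make-up brings it to 9.6 dBV.

9.6 dBV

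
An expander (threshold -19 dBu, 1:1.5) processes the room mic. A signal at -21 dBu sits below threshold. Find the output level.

-22 dBu

Below threshold, a 1:1.5 expander applies gain = (1.5−1)×(T − x) of attenuation.
(1.5−1) × 2 = 1 dB, so output = -21 − 1 = -22 dBu.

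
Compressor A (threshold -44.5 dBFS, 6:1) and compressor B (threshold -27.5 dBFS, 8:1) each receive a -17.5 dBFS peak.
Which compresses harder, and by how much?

A: overshoot 27 dB → output overshoot 4.5 dB → GR 22.5 dB.
B: overshoot 10 dB → output overshoot 1.25 dB → GR 8.75 dB.
A applies 13.75 dB more gain reduction.

A, by 13.75 dB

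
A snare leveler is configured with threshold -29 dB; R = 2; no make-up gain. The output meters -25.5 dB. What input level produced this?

-22 dB

Post-compression overshoot = -25.5 − (-29) = 3.5 dB.
Undo the ratio: input overshoot = 3.5 × 2 = 7 dB, giving input = -22 dB.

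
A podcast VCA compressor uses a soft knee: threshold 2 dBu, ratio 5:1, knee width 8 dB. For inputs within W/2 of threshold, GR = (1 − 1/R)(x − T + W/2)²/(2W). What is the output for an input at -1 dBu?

-1.05 dBu

x − T + W/2 = -1 − 2 + 4 = 1.
GR = (1 − 1/5) × 1² / 16 = 0.8 × 1 / 16 = 0.05 dB.
Output = -1 − 0.05 = -1.05 dBu.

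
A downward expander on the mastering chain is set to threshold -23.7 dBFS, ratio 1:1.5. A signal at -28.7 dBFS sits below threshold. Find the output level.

-31.2 dBFS

The input is 5 dB below the -23.7 dBFS threshold.
A 1:1.5 expander multiplies undershoot by 1.5: 5 × 1.5 = 7.5 dB below threshold.
Output = -23.7 − 7.5 = -31.2 dBFS.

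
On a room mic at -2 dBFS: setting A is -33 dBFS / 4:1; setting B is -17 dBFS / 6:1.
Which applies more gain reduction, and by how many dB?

A: 31 dB over, compressed to 7.75 dB over, so 23.25 dB of GR.
B: 15 dB over, compressed to 2.5 dB over, so 12.5 dB of GR.
Difference: 10.75 dB in favour of A.

A, by 10.75 dB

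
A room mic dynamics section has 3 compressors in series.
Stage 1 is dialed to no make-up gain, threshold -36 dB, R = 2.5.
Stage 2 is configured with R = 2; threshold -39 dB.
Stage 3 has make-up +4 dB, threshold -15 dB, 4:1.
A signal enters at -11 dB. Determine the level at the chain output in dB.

Stage 1: 25 dB above -36 dB, reduced 2.5:1 to 10 dB above → -26 dB.
Stage 2: 13 dB above -39 dB, reduced 2:1 to 6.5 dB above → -32.5 dB.
Stage 3: -32.5 dB is at or below the -15 dB threshold — no compression; make-up brings it to -28.5 dB.

-28.5 dB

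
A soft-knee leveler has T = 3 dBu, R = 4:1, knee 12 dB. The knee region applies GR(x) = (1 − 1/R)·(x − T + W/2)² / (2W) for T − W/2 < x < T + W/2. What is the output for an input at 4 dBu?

2.46875 dBu

x − T + W/2 = 4 − 3 + 6 = 7.
GR = (1 − 1/4) × 7² / 24 = 0.75 × 49 / 24 = 1.53125 dB.
Output = 4 − 1.53125 = 2.46875 dBu.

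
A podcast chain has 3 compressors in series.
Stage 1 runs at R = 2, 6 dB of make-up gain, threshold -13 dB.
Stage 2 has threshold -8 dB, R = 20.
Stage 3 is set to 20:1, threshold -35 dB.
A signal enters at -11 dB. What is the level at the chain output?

Stage 1: 2 dB above -13 dB, reduced 2:1 to 1 dB above → -12 dB; +6 dB make-up → -6 dB.
Stage 2: -6 dB is 2 dB over -8 dB; at 20:1 that becomes 0.1 dB over, giving -7.9 dB.
Stage 3: -7.9 dB is 27.1 dB over -35 dB; at 20:1 that becomes 1.355 dB over, giving -33.645 dB.

-33.645 dB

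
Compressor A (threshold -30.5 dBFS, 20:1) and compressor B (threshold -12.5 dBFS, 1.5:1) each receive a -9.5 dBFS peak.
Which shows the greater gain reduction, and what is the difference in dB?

A: overshoot 21 dB → output overshoot 1.05 dB → GR 19.95 dB.
B: overshoot 3 dB → output overshoot 2 dB → GR 1 dB.
A applies 18.95 dB more gain reduction.

A, by 18.95 dB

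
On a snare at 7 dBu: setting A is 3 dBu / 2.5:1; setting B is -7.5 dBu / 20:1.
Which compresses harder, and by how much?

A: 4 dB over, compressed to 1.6 dB over, so 2.4 dB of GR.
B: 14.5 dB over, compressed to 0.725 dB over, so 13.775 dB of GR.
B reduces 11.375 dB more.

B, by 11.375 dB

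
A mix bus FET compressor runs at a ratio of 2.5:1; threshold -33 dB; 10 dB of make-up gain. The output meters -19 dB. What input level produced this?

-23 dB

Remove make-up: -19 − 10 = -29 dB.
The compressed level sits -29 − (-33) = 4 dB over threshold.
Input overshoot = R × output overshoot = 10 dB → input = -33 + 10 = -23 dB.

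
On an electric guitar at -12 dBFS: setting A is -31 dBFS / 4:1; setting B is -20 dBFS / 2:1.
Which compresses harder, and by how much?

A, by 10.25 dB

A: GR = 19 − 19/4 = 14.25 dB.
B: GR = 8 − 8/2 = 4 dB.
Difference: 10.25 dB in favour of A.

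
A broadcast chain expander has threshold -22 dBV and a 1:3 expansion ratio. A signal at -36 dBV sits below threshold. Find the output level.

-64 dBV

Undershoot = (-22) − (-36) = 14 dB.
At 1:3, that expands to 42 dB under threshold.
Output = -22 − 42 = -64 dBV.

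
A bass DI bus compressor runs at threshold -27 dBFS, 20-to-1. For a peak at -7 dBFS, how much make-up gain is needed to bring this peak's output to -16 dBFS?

10 dB

Without make-up, output = threshold + overshoot/20 = -27 + 1 = -26 dBFS.
Gap to target: 10 dB.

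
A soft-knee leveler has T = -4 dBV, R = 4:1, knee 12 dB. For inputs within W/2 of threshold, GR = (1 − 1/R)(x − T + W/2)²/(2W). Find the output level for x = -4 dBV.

x − T + W/2 = -4 − (-4) + 6 = 6.
GR = (1 − 1/4) × 6² / 24 = 0.75 × 36 / 24 = 1.125 dB.
Output = -4 − 1.125 = -5.125 dBV.

-5.125 dBV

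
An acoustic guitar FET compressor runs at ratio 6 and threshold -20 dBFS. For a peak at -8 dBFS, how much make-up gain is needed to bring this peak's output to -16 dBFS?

Overshoot 12 dB → 12/6 = 2 dB after compression, so the compressed level is -20 + 2 = -18 dBFS.
Make-up = target − compressed = -16 − (-18) = 2 dB.

2 dB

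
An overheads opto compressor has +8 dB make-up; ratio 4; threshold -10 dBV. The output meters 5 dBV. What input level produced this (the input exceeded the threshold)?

18 dBV

Before make-up, the level was 5 − 8 = -3 dBV.
Post-compression overshoot = -3 − (-10) = 7 dB.
Input overshoot = R × output overshoot = 28 dB → input = -10 + 28 = 18 dBV.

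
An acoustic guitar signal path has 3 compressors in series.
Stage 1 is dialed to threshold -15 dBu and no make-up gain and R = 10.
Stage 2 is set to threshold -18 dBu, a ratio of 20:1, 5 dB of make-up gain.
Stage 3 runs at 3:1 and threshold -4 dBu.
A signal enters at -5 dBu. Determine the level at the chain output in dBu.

Stage 1: overshoot 10 dB → 10/10 = 1 dB → -14 dBu.
Stage 2: -14 dBu is 4 dB over -18 dBu; at 20:1 that becomes 0.2 dB over, giving -17.8 dBu; +5 dB make-up → -12.8 dBu.
Stage 3: -12.8 dBu ≤ -4 dBu, so stage 3 doesn't engage; output -12.8 dBu.

-12.8 dBu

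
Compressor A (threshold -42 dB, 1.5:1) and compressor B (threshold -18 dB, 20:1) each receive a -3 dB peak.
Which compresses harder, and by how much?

B, by 1.25 dB

A: 39 dB over, compressed to 26 dB over, so 13 dB of GR.
B: 15 dB over, compressed to 0.75 dB over, so 14.25 dB of GR.
B applies 1.25 dB more gain reduction.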